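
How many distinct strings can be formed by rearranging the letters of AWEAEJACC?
9! / (2! × 1! × 2! × 1! × 3!) = 15120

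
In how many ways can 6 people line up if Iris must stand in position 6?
Fix one position: (6-1)! = 120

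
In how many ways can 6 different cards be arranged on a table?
6! = 720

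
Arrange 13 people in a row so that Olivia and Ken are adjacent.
Treat as block: (13-1)! × 2! = 479001600 × 2 = 958003200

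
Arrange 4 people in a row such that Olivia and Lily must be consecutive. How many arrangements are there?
Treat the 2 as one block: (4-2+1)! × 2! = 6 × 2 = 12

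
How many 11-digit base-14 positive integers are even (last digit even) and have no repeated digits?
Last∈{0,2,4,6,8,10,12}. Last=0: 1037836800. Last nonzero: 6×12×P(12,9) = 5748019200. Total = 6785856000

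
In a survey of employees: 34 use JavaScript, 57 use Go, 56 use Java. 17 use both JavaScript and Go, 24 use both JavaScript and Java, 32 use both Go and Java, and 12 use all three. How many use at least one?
|A∪B∪C| = 34+57+56-17-24-32+12 = 86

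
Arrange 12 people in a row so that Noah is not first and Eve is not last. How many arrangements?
By inclusion-exclusion: 12! - 2×(12-1)! + (12-2)! = 479001600 - 79833600 + 3628800 = 402796800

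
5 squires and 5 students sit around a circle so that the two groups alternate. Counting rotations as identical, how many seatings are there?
Fix one of the squires: (5-1)! ways for the remaining squires, × 5! ways for the students = 24 × 120 = 2880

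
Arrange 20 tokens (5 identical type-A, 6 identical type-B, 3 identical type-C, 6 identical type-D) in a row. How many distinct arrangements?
20! / (5! × 6! × 3! × 6!) = 6518191680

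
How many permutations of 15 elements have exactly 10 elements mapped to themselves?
Choose the 10 fixed points C(15,10) = 3003, derange the rest: !5 = Σ_{j=0}^{5} (-1)^j·5!/j! = 120 - 120 + 60 - 20 + 5 - 1 = 44. Product = 3003 × 44 = 132132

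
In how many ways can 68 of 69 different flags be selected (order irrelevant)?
C(69,68) = 69!/(68!×1!) = 69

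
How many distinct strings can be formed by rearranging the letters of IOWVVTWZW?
9! / (1! × 1! × 2! × 1! × 1! × 3!) = 30240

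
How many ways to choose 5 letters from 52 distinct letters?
C(52,5) = 52!/(5!×47!) = 2598960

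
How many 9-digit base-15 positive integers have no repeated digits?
First digit: 14 choices (nonzero). Then descending: 14 × 14 × 13 × 12 × 11 × 10 × 9 × 8 × 7 = 1695133440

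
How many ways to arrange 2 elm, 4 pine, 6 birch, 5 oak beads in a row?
17! / (2! × 4! × 6! × 5!) = 85765680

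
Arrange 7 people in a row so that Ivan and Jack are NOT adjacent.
Total - adjacent = 7! - (7-1)!×2 = 5040 - 1440 = 3600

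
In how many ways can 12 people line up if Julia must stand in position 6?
Fix one position: (12-1)! = 39916800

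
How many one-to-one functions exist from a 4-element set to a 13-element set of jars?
P(13,4) = 13!/(13-4)! = 17160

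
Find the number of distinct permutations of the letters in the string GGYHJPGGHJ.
10! / (1! × 2! × 4! × 1! × 2!) = 37800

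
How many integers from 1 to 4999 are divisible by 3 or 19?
⌊4999/3⌋ + ⌊4999/19⌋ - ⌊4999/57⌋ = 1666 + 263 - 87 = 1842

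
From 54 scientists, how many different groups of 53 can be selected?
C(54,53) = 54!/(53!×1!) = 54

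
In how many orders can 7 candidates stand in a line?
7! = 5040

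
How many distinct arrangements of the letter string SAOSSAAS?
8! / (3! × 1! × 4!) = 280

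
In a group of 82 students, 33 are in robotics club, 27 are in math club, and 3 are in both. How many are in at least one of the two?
|A∪B| = |A| + |B| - |A∩B| = 33 + 27 - 3 = 57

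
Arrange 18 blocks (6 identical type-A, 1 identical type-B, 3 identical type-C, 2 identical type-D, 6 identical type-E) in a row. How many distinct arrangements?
18! / (6! × 1! × 3! × 2! × 6!) = 1029188160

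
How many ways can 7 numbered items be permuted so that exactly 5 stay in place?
Choose the 5 fixed points C(7,5) = 21, derange the rest: !2 = Σ_{j=0}^{2} (-1)^j·2!/j! = 2 - 2 + 1 = 1. Product = 21 × 1 = 21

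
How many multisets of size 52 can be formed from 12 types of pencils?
C(52+12-1, 12-1) = C(63, 11) = 615790256823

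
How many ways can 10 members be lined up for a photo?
10! = 3628800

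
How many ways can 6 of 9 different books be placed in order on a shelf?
P(9,6) = 9!/(9-6)! = 60480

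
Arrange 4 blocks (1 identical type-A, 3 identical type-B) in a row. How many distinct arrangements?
4! / (1! × 3!) = 4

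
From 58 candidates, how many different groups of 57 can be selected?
C(58,57) = 58!/(57!×1!) = 58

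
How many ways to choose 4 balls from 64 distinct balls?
C(64,4) = 64!/(4!×60!) = 635376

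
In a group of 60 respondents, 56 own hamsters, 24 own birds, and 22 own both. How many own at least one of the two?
|A∪B| = |A| + |B| - |A∩B| = 56 + 24 - 22 = 58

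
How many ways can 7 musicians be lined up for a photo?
7! = 5040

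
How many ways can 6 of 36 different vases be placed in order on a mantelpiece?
P(36,6) = 36!/(36-6)! = 1402410240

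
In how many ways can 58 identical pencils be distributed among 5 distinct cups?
C(58+5-1, 5-1) = C(62, 4) = 557845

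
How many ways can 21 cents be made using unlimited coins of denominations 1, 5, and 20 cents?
Coefficient of x^21 in 1/(1-x^1) · 1/(1-x^5) · 1/(1-x^20). Case on j = number of 20-cent coins (j = 0..1); remainder r = 21 - 20j is made from {1,5} in ⌊r/5⌋+1 ways. r = 21, 1 → 5 + 1 = 6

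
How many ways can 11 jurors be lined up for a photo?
11! = 39916800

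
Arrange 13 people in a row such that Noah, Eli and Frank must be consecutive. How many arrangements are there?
Treat the 3 as one block: (13-3+1)! × 3! = 39916800 × 6 = 239500800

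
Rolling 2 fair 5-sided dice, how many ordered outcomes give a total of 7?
Coefficient of x^7 in (x + x² + ... + x^5)^2. By inclusion-exclusion on dice exceeding 5: Σ_j (-1)^j C(2,j)·C(7-1-5j, 1) = C(2,0)·C(6,1) - C(2,1)·C(1,1) = 1·6 - 2·1 = 4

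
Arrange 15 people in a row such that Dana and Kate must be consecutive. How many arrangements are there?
Treat the 2 as one block: (15-2+1)! × 2! = 87178291200 × 2 = 174356582400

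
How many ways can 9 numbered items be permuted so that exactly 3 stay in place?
Choose the 3 fixed points C(9,3) = 84, derange the rest: !6 = Σ_{j=0}^{6} (-1)^j·6!/j! = 720 - 720 + 360 - 120 + 30 - 6 + 1 = 265. Product = 84 × 265 = 22260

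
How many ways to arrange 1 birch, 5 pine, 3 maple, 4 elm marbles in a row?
13! / (1! × 5! × 3! × 4!) = 360360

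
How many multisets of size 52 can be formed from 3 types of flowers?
C(52+3-1, 3-1) = C(54, 2) = 1431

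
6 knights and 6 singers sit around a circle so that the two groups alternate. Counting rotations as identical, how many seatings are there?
Fix one of the knights: (6-1)! ways for the remaining knights, × 6! ways for the singers = 120 × 720 = 86400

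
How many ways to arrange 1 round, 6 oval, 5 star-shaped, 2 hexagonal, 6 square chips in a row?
20! / (1! × 6! × 5! × 2! × 6!) = 19554575040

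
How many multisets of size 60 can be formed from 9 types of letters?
C(60+9-1, 9-1) = C(68, 8) = 7392009768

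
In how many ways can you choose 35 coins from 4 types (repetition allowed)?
C(35+4-1, 4-1) = C(38, 3) = 8436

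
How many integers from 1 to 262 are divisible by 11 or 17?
⌊262/11⌋ + ⌊262/17⌋ - ⌊262/187⌋ = 23 + 15 - 1 = 37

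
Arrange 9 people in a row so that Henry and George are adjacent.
Treat as block: (9-1)! × 2! = 40320 × 2 = 80640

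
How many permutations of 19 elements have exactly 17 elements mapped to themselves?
Choose the 17 fixed points C(19,17) = 171, derange the rest: !2 = Σ_{j=0}^{2} (-1)^j·2!/j! = 2 - 2 + 1 = 1. Product = 171 × 1 = 171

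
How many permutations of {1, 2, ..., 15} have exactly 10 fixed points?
Choose the 10 fixed points C(15,10) = 3003, derange the rest: !5 = Σ_{j=0}^{5} (-1)^j·5!/j! = 120 - 120 + 60 - 20 + 5 - 1 = 44. Product = 3003 × 44 = 132132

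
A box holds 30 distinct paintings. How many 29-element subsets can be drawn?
C(30,29) = 30!/(29!×1!) = 30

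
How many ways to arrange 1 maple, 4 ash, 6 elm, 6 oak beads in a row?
17! / (1! × 4! × 6! × 6!) = 28588560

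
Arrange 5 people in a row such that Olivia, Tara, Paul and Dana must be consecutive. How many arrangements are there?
Treat the 4 as one block: (5-4+1)! × 4! = 2 × 24 = 48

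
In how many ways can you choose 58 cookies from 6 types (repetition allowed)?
C(58+6-1, 6-1) = C(63, 5) = 7028847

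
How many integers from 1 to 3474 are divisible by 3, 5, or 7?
⌊3474/3⌋+⌊3474/5⌋+⌊3474/7⌋ - ⌊3474/15⌋-⌊3474/21⌋-⌊3474/35⌋ + ⌊3474/105⌋ = 1158+694+496 - 231-165-99 + 33 = 1886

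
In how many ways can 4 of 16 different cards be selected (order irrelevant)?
C(16,4) = 16!/(4!×12!) = 1820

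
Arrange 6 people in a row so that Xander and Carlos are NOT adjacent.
Total - adjacent = 6! - (6-1)!×2 = 720 - 240 = 480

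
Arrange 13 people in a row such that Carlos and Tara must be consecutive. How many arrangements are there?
Treat the 2 as one block: (13-2+1)! × 2! = 479001600 × 2 = 958003200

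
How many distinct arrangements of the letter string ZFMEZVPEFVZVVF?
14! / (2! × 1! × 3! × 4! × 1! × 3!) = 50450400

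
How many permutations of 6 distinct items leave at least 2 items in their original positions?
Exactly j fixed points: C(6,j)·!(6-j); sum over j ≥ 2 (derangement numbers via !m = (m-1)·(!(m-1) + !(m-2)): !0..!4 = 1, 0, 1, 2, 9). Σ_{j=2}^{6} C(6,j)·!(6-j) = C(6,2)·!4 + C(6,3)·!3 + C(6,4)·!2 + C(6,5)·!1 + C(6,6)·!0 = 15·9 + 20·2 + 15·1 + 6·0 + 1·1 = 191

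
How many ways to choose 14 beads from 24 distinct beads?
C(24,14) = 24!/(14!×10!) = 1961256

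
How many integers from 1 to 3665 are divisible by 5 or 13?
⌊3665/5⌋ + ⌊3665/13⌋ - ⌊3665/65⌋ = 733 + 281 - 56 = 958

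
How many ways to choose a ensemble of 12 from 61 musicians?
C(61,12) = 61!/(12!×49!) = 1742058970275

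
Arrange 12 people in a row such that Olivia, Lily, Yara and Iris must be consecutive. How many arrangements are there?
Treat the 4 as one block: (12-4+1)! × 4! = 362880 × 24 = 8709120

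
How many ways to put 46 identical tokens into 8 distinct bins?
C(46+8-1, 8-1) = C(53, 7) = 154143080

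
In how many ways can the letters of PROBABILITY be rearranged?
11! / (1! × 1! × 1! × 2! × 1! × 2! × 1! × 1! × 1!) = 9979200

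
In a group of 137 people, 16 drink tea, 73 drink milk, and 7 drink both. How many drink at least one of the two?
|A∪B| = |A| + |B| - |A∩B| = 16 + 73 - 7 = 82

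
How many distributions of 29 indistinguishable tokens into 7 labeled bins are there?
C(29+7-1, 7-1) = C(35, 6) = 1623160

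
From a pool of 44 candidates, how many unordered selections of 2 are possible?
C(44,2) = 44!/(2!×42!) = 946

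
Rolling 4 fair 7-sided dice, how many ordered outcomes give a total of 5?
Coefficient of x^5 in (x + x² + ... + x^7)^4. By inclusion-exclusion on dice exceeding 7: Σ_j (-1)^j C(4,j)·C(5-1-7j, 3) = C(4,0)·C(4,3) = 1·4 = 4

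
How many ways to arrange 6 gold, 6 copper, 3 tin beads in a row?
15! / (6! × 6! × 3!) = 420420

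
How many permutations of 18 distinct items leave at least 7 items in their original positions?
Exactly j fixed points: C(18,j)·!(18-j); sum over j ≥ 7 (derangement numbers via !m = (m-1)·(!(m-1) + !(m-2)): !0..!11 = 1, 0, 1, 2, 9, 44, 265, 1854, 14833, 133496, 1334961, 14684570). Σ_{j=7}^{18} C(18,j)·!(18-j) = C(18,7)·!11 + C(18,8)·!10 + C(18,9)·!9 + C(18,10)·!8 + C(18,11)·!7 + C(18,12)·!6 + C(18,13)·!5 + C(18,14)·!4 + C(18,15)·!3 + C(18,16)·!2 + C(18,17)·!1 + C(18,18)·!0 = 31824·14684570 + 43758·1334961 + 48620·133496 + 43758·14833 + 31824·1854 + 18564·265 + 8568·44 + 3060·9 + 816·2 + 153·1 + 18·0 + 1·1 = 532940944526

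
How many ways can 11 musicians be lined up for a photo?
11! = 39916800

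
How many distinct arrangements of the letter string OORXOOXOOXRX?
12! / (2! × 6! × 4!) = 13860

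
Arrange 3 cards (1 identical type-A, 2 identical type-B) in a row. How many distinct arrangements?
3! / (1! × 2!) = 3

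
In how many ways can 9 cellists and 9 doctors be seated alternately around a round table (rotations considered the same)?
Fix one of the cellists: (9-1)! ways for the remaining cellists, × 9! ways for the doctors = 40320 × 362880 = 14631321600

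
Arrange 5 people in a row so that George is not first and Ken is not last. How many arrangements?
By inclusion-exclusion: 5! - 2×(5-1)! + (5-2)! = 120 - 48 + 6 = 78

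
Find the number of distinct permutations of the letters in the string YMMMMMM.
7! / (6! × 1!) = 7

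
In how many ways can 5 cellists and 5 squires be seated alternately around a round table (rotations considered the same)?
Fix one of the cellists: (5-1)! ways for the remaining cellists, × 5! ways for the squires = 24 × 120 = 2880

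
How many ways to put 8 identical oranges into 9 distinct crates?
C(8+9-1, 9-1) = C(16, 8) = 12870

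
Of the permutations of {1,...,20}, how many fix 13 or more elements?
Exactly j fixed points: C(20,j)·!(20-j); sum over j ≥ 13 (derangement numbers via !m = (m-1)·(!(m-1) + !(m-2)): !0..!7 = 1, 0, 1, 2, 9, 44, 265, 1854). Σ_{j=13}^{20} C(20,j)·!(20-j) = C(20,13)·!7 + C(20,14)·!6 + C(20,15)·!5 + C(20,16)·!4 + C(20,17)·!3 + C(20,18)·!2 + C(20,19)·!1 + C(20,20)·!0 = 77520·1854 + 38760·265 + 15504·44 + 4845·9 + 1140·2 + 190·1 + 20·0 + 1·1 = 154721732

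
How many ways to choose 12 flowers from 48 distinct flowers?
C(48,12) = 48!/(12!×36!) = 69668534468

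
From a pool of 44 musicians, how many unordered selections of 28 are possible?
C(44,28) = 44!/(28!×16!) = 416714805914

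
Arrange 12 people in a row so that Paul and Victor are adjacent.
Treat as block: (12-1)! × 2! = 39916800 × 2 = 79833600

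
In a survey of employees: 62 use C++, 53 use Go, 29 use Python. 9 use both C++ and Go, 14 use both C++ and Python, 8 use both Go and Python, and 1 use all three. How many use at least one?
|A∪B∪C| = 62+53+29-9-14-8+1 = 114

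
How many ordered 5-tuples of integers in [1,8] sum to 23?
Coefficient of x^23 in (x + x² + ... + x^8)^5. By inclusion-exclusion on dice exceeding 8: Σ_j (-1)^j C(5,j)·C(23-1-8j, 4) = C(5,0)·C(22,4) - C(5,1)·C(14,4) + C(5,2)·C(6,4) = 1·7315 - 5·1001 + 10·15 = 2460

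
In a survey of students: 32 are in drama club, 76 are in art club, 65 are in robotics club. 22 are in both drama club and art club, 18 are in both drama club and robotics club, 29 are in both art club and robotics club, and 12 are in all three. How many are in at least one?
|A∪B∪C| = 32+76+65-22-18-29+12 = 116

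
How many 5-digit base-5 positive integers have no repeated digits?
First digit: 4 choices (nonzero). Then descending: 4 × 4 × 3 × 2 × 1 = 96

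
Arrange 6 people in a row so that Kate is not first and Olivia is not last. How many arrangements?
By inclusion-exclusion: 6! - 2×(6-1)! + (6-2)! = 720 - 240 + 24 = 504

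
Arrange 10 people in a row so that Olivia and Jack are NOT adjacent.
Total - adjacent = 10! - (10-1)!×2 = 3628800 - 725760 = 2903040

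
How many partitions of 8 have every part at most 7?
Let r_j(i) = number of partitions of i into parts ≤ j, for i = 0..8. r_1(i) = 1 for all i; r_j(i) = r_{j-1}(i) + r_j(i-j). Rows j = 2..7: ≤2: 1 1 2 2 3 3 4 4 5; ≤3: 1 1 2 3 4 5 7 8 10; ≤4: 1 1 2 3 5 6 9 11 15; ≤5: 1 1 2 3 5 7 10 13 18; ≤6: 1 1 2 3 5 7 11 14 20; ≤7: 1 1 2 3 5 7 11 15 21. r_7(8) = 21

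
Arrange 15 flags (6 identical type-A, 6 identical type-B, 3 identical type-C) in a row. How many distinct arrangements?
15! / (6! × 6! × 3!) = 420420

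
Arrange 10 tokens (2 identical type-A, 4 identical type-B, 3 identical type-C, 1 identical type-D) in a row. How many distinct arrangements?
10! / (2! × 4! × 3! × 1!) = 12600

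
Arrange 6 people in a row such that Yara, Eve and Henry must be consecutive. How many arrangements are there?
Treat the 3 as one block: (6-3+1)! × 3! = 24 × 6 = 144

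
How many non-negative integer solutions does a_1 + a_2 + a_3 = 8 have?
C(8+3-1, 3-1) = C(10, 2) = 45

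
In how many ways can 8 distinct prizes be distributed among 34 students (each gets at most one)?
P(34,8) = 34!/(34-8)! = 732058145280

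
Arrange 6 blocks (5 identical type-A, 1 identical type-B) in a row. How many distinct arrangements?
6! / (5! × 1!) = 6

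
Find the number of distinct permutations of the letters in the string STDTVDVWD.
9! / (1! × 2! × 3! × 1! × 2!) = 15120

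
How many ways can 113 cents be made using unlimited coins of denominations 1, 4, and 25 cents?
Coefficient of x^113 in 1/(1-x^1) · 1/(1-x^4) · 1/(1-x^25). Case on j = number of 25-cent coins (j = 0..4); remainder r = 113 - 25j is made from {1,4} in ⌊r/4⌋+1 ways. r = 113, 88, 63, 38, 13 → 29 + 23 + 16 + 10 + 4 = 82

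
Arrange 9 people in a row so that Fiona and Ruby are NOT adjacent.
Total - adjacent = 9! - (9-1)!×2 = 362880 - 80640 = 282240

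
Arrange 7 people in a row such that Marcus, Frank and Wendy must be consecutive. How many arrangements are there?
Treat the 3 as one block: (7-3+1)! × 3! = 120 × 6 = 720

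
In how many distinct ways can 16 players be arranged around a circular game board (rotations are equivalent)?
Circular: fix one position, arrange the rest. (16-1)! = 1307674368000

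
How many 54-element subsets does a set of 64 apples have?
C(64,54) = 64!/(54!×10!) = 151473214816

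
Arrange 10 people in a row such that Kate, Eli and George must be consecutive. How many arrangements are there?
Treat the 3 as one block: (10-3+1)! × 3! = 40320 × 6 = 241920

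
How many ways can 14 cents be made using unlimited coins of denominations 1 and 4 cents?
Coefficient of x^14 in 1/(1-x^1) · 1/(1-x^4). Use j coins of 4 for j = 0..⌊14/4⌋ = 3, the rest in 1s: 3 + 1 = 4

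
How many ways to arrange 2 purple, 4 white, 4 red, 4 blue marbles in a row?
14! / (2! × 4! × 4! × 4!) = 3153150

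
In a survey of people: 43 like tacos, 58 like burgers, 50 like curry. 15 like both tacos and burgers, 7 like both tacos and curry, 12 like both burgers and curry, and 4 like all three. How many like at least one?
|A∪B∪C| = 43+58+50-15-7-12+4 = 121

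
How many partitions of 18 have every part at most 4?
Let r_j(i) = number of partitions of i into parts ≤ j, for i = 0..18. r_1(i) = 1 for all i; r_j(i) = r_{j-1}(i) + r_j(i-j). Rows j = 2..4: ≤2: 1 1 2 2 3 3 4 4 5 5 6 6 7 7 8 8 9 9 10; ≤3: 1 1 2 3 4 5 7 8 10 12 14 16 19 21 24 27 30 33 37; ≤4: 1 1 2 3 5 6 9 11 15 18 23 27 34 39 47 54 64 72 84. r_4(18) = 84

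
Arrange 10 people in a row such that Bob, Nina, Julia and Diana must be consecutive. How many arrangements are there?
Treat the 4 as one block: (10-4+1)! × 4! = 5040 × 24 = 120960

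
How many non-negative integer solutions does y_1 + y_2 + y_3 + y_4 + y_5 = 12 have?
C(12+5-1, 5-1) = C(16, 4) = 1820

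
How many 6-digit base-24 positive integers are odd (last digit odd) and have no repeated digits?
Last∈{1,3,5,7,9,11,13,15,17,19,21,23}. Last=0: 0. Last nonzero: 12×22×P(22,4) = 46347840. Total = 46347840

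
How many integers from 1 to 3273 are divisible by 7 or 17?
⌊3273/7⌋ + ⌊3273/17⌋ - ⌊3273/119⌋ = 467 + 192 - 27 = 632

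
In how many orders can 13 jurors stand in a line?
13! = 6227020800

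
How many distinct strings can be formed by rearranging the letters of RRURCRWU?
8! / (2! × 4! × 1! × 1!) = 840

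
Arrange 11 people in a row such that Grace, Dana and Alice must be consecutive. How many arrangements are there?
Treat the 3 as one block: (11-3+1)! × 3! = 362880 × 6 = 2177280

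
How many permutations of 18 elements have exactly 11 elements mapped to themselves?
Choose the 11 fixed points C(18,11) = 31824, derange the rest: !7 = Σ_{j=0}^{7} (-1)^j·7!/j! = 5040 - 5040 + 2520 - 840 + 210 - 42 + 7 - 1 = 1854. Product = 31824 × 1854 = 59001696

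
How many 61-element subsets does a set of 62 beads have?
C(62,61) = 62!/(61!×1!) = 62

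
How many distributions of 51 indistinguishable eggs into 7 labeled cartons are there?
C(51+7-1, 7-1) = C(57, 6) = 36288252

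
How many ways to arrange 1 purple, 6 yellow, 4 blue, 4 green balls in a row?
15! / (1! × 6! × 4! × 4!) = 3153150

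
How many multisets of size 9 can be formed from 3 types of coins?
C(9+3-1, 3-1) = C(11, 2) = 55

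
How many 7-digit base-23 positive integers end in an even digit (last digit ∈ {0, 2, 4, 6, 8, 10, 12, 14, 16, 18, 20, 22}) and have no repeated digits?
Last∈{0,2,4,6,8,10,12,14,16,18,20,22}. Last=0: 53721360. Last nonzero: 11×21×P(21,5) = 564074280. Total = 617795640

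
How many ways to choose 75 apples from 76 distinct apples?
C(76,75) = 76!/(75!×1!) = 76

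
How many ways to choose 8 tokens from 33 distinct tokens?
C(33,8) = 33!/(8!×25!) = 13884156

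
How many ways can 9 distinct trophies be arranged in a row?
9! = 362880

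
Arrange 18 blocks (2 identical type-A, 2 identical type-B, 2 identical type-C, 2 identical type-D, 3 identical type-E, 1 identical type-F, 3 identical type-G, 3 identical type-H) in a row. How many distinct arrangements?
18! / (2! × 2! × 2! × 2! × 3! × 1! × 3! × 3!) = 1852538688000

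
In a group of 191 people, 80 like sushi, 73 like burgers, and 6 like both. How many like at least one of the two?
|A∪B| = |A| + |B| - |A∩B| = 80 + 73 - 6 = 147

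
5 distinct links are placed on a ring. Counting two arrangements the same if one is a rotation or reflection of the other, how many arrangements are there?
(5-1)!/2 = 24/2 = 12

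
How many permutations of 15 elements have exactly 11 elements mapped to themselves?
Choose the 11 fixed points C(15,11) = 1365, derange the rest: !4 = Σ_{j=0}^{4} (-1)^j·4!/j! = 24 - 24 + 12 - 4 + 1 = 9. Product = 1365 × 9 = 12285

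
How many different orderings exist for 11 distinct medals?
11! = 39916800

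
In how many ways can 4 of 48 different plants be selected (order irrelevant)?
C(48,4) = 48!/(4!×44!) = 194580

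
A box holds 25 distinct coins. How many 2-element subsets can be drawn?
C(25,2) = 25!/(2!×23!) = 300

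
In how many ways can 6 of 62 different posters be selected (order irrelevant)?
C(62,6) = 62!/(6!×56!) = 61474519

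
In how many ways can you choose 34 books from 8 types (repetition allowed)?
C(34+8-1, 8-1) = C(41, 7) = 22481940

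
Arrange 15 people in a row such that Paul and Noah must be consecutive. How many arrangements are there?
Treat the 2 as one block: (15-2+1)! × 2! = 87178291200 × 2 = 174356582400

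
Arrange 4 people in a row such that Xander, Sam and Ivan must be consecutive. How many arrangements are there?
Treat the 3 as one block: (4-3+1)! × 3! = 2 × 6 = 12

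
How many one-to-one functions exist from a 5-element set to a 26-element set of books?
P(26,5) = 26!/(26-5)! = 7893600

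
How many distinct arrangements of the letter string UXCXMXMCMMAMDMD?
15! / (3! × 2! × 1! × 2! × 6! × 1!) = 75675600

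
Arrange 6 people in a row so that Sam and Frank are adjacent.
Treat as block: (6-1)! × 2! = 120 × 2 = 240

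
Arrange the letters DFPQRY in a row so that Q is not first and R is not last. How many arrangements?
By inclusion-exclusion: 6! - 2×(6-1)! + (6-2)! = 720 - 240 + 24 = 504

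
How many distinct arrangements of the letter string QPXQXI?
6! / (1! × 1! × 2! × 2!) = 180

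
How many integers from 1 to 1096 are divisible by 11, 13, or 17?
⌊1096/11⌋+⌊1096/13⌋+⌊1096/17⌋ - ⌊1096/143⌋-⌊1096/187⌋-⌊1096/221⌋ + ⌊1096/2431⌋ = 99+84+64 - 7-5-4 + 0 = 231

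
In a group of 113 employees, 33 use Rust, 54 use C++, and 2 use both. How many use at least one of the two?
|A∪B| = |A| + |B| - |A∩B| = 33 + 54 - 2 = 85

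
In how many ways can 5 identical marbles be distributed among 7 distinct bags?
C(5+7-1, 7-1) = C(11, 6) = 462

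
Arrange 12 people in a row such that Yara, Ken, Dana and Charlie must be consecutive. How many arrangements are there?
Treat the 4 as one block: (12-4+1)! × 4! = 362880 × 24 = 8709120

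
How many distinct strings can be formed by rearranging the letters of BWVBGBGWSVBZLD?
14! / (1! × 2! × 2! × 4! × 1! × 1! × 1! × 2!) = 454053600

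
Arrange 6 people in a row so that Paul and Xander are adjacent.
Treat as block: (6-1)! × 2! = 120 × 2 = 240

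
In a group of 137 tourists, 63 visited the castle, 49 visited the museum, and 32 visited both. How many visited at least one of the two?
|A∪B| = |A| + |B| - |A∩B| = 63 + 49 - 32 = 80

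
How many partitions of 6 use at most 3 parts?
By conjugation, equals partitions of 6 into parts ≤ 3. Let r_j(i) = number of partitions of i into parts ≤ j, for i = 0..6. r_1(i) = 1 for all i; r_j(i) = r_{j-1}(i) + r_j(i-j). Rows j = 2..3: ≤2: 1 1 2 2 3 3 4; ≤3: 1 1 2 3 4 5 7. r_3(6) = 7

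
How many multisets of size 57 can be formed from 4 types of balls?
C(57+4-1, 4-1) = C(60, 3) = 34220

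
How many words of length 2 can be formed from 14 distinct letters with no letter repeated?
P(14,2) = 14!/(14-2)! = 182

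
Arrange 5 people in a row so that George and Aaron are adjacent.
Treat as block: (5-1)! × 2! = 24 × 2 = 48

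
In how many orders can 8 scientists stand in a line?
8! = 40320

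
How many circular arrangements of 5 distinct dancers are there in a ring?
Circular: fix one position, arrange the rest. (5-1)! = 24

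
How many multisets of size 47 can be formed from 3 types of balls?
C(47+3-1, 3-1) = C(49, 2) = 1176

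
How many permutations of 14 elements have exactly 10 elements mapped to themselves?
Choose the 10 fixed points C(14,10) = 1001, derange the rest: !4 = Σ_{j=0}^{4} (-1)^j·4!/j! = 24 - 24 + 12 - 4 + 1 = 9. Product = 1001 × 9 = 9009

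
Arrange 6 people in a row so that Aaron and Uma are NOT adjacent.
Total - adjacent = 6! - (6-1)!×2 = 720 - 240 = 480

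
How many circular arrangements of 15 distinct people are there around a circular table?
Circular: fix one position, arrange the rest. (15-1)! = 87178291200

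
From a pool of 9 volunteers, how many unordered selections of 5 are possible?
C(9,5) = 9!/(5!×4!) = 126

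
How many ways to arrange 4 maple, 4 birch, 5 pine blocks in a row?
13! / (4! × 4! × 5!) = 90090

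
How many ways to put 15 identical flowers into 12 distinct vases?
C(15+12-1, 12-1) = C(26, 11) = 7726160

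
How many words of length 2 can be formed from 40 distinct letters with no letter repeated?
P(40,2) = 40!/(40-2)! = 1560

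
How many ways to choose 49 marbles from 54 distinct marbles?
C(54,49) = 54!/(49!×5!) = 3162510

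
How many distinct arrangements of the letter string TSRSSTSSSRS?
11! / (2! × 2! × 7!) = 1980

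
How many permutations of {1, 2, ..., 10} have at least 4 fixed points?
Exactly j fixed points: C(10,j)·!(10-j); sum over j ≥ 4 (derangement numbers via !m = (m-1)·(!(m-1) + !(m-2)): !0..!6 = 1, 0, 1, 2, 9, 44, 265). Σ_{j=4}^{10} C(10,j)·!(10-j) = C(10,4)·!6 + C(10,5)·!5 + C(10,6)·!4 + C(10,7)·!3 + C(10,8)·!2 + C(10,9)·!1 + C(10,10)·!0 = 210·265 + 252·44 + 210·9 + 120·2 + 45·1 + 10·0 + 1·1 = 68914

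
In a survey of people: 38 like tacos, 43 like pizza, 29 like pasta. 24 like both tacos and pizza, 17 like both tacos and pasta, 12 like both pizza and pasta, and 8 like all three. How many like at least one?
|A∪B∪C| = 38+43+29-24-17-12+8 = 65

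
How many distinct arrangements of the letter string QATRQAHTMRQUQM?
14! / (1! × 2! × 1! × 4! × 2! × 2! × 2!) = 227026800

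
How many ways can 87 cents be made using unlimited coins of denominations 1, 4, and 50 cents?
Coefficient of x^87 in 1/(1-x^1) · 1/(1-x^4) · 1/(1-x^50). Case on j = number of 50-cent coins (j = 0..1); remainder r = 87 - 50j is made from {1,4} in ⌊r/4⌋+1 ways. r = 87, 37 → 22 + 10 = 32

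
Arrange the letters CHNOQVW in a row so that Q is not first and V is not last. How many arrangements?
By inclusion-exclusion: 7! - 2×(7-1)! + (7-2)! = 5040 - 1440 + 120 = 3720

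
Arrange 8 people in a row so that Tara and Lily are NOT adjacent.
Total - adjacent = 8! - (8-1)!×2 = 40320 - 10080 = 30240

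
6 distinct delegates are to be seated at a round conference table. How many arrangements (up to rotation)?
Circular: fix one position, arrange the rest. (6-1)! = 120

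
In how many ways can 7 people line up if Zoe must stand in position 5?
Fix one position: (7-1)! = 720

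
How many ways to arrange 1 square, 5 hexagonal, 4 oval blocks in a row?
10! / (1! × 5! × 4!) = 1260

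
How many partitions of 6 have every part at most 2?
Let r_j(i) = number of partitions of i into parts ≤ j, for i = 0..6. r_1(i) = 1 for all i; r_j(i) = r_{j-1}(i) + r_j(i-j). Rows j = 2..2: ≤2: 1 1 2 2 3 3 4. r_2(6) = 4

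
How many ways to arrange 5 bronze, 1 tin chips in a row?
6! / (5! × 1!) = 6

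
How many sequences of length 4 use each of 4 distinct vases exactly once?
4! = 24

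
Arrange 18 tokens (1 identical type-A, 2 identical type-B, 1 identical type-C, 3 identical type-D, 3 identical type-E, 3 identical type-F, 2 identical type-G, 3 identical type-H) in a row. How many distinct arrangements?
18! / (1! × 2! × 1! × 3! × 3! × 3! × 2! × 3!) = 1235025792000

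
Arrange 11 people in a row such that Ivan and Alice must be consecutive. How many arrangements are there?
Treat the 2 as one block: (11-2+1)! × 2! = 3628800 × 2 = 7257600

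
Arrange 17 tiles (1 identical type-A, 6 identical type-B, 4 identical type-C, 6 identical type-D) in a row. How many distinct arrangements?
17! / (1! × 6! × 4! × 6!) = 28588560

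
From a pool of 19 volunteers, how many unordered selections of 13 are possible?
C(19,13) = 19!/(13!×6!) = 27132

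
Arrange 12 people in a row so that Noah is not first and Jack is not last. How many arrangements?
By inclusion-exclusion: 12! - 2×(12-1)! + (12-2)! = 479001600 - 79833600 + 3628800 = 402796800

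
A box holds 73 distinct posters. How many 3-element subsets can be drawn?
C(73,3) = 73!/(3!×70!) = 62196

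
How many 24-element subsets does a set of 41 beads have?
C(41,24) = 41!/(24!×17!) = 151584480450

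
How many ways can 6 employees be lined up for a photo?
6! = 720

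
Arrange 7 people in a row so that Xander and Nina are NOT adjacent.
Total - adjacent = 7! - (7-1)!×2 = 5040 - 1440 = 3600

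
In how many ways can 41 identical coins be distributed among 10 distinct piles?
C(41+10-1, 10-1) = C(50, 9) = 2505433700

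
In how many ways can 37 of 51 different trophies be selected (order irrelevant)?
C(51,37) = 51!/(37!×14!) = 1292706174900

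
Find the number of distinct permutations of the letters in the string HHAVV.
5! / (2! × 1! × 2!) = 30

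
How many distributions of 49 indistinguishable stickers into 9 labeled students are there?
C(49+9-1, 9-1) = C(57, 8) = 1652411475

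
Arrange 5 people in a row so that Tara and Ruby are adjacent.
Treat as block: (5-1)! × 2! = 24 × 2 = 48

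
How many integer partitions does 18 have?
Pentagonal recurrence p(n) = p(n-1) + p(n-2) - p(n-5) - p(n-7) + p(n-12) + p(n-15) - ... gives p(0..17) = 1, 1, 2, 3, 5, 7, 11, 15, 22, 30, 42, 56, 77, 101, 135, 176, 231, 297. p(18) = p(17) + p(16) - p(13) - p(11) + p(6) + p(3) = 297 + 231 - 101 - 56 + 11 + 3 = 385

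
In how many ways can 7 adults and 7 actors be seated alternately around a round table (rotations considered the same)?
Fix one of the adults: (7-1)! ways for the remaining adults, × 7! ways for the actors = 720 × 5040 = 3628800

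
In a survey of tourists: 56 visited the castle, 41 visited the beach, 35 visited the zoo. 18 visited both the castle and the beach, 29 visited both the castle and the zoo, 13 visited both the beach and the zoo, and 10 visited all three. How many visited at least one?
|A∪B∪C| = 56+41+35-18-29-13+10 = 82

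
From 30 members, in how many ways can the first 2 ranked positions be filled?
P(30,2) = 30!/(30-2)! = 870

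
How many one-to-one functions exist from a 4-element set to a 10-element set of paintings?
P(10,4) = 10!/(10-4)! = 5040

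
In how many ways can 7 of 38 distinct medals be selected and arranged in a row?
P(38,7) = 38!/(38-7)! = 63606090240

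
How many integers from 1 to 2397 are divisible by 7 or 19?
⌊2397/7⌋ + ⌊2397/19⌋ - ⌊2397/133⌋ = 342 + 126 - 18 = 450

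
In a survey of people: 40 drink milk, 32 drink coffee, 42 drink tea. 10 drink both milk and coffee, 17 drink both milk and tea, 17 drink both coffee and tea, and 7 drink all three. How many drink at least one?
|A∪B∪C| = 40+32+42-10-17-17+7 = 77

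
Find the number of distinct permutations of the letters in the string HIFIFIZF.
8! / (3! × 1! × 3! × 1!) = 1120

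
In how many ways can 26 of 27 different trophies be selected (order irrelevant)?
C(27,26) = 27!/(26!×1!) = 27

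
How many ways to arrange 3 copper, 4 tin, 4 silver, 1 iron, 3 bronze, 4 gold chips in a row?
19! / (3! × 4! × 4! × 1! × 3! × 4!) = 244432188000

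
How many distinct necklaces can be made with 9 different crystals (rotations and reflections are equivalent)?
(9-1)!/2 = 40320/2 = 20160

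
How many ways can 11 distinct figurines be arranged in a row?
11! = 39916800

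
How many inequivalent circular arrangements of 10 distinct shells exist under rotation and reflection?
(10-1)!/2 = 362880/2 = 181440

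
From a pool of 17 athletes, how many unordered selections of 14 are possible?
C(17,14) = 17!/(14!×3!) = 680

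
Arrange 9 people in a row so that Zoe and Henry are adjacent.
Treat as block: (9-1)! × 2! = 40320 × 2 = 80640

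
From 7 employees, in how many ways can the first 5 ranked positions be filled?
P(7,5) = 7!/(7-5)! = 2520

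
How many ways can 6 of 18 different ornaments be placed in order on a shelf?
P(18,6) = 18!/(18-6)! = 13366080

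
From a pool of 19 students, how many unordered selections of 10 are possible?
C(19,10) = 19!/(10!×9!) = 92378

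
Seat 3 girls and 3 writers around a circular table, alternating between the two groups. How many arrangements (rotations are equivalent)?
Fix one of the girls: (3-1)! ways for the remaining girls, × 3! ways for the writers = 2 × 6 = 12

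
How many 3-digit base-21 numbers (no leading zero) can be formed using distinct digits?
First digit: 20 choices (nonzero). Then descending: 20 × 20 × 19 = 7600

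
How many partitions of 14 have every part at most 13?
Let r_j(i) = number of partitions of i into parts ≤ j, for i = 0..14. r_1(i) = 1 for all i; r_j(i) = r_{j-1}(i) + r_j(i-j). Rows j = 2..13: ≤2: 1 1 2 2 3 3 4 4 5 5 6 6 7 7 8; ≤3: 1 1 2 3 4 5 7 8 10 12 14 16 19 21 24; ≤4: 1 1 2 3 5 6 9 11 15 18 23 27 34 39 47; ≤5: 1 1 2 3 5 7 10 13 18 23 30 37 47 57 70; ≤6: 1 1 2 3 5 7 11 14 20 26 35 44 58 71 90; ≤7: 1 1 2 3 5 7 11 15 21 28 38 49 65 82 105; ≤8: 1 1 2 3 5 7 11 15 22 29 40 52 70 89 116; ≤9: 1 1 2 3 5 7 11 15 22 30 41 54 73 94 123; ≤10: 1 1 2 3 5 7 11 15 22 30 42 55 75 97 128; ≤11: 1 1 2 3 5 7 11 15 22 30 42 56 76 99 131; ≤12: 1 1 2 3 5 7 11 15 22 30 42 56 77 100 133; ≤13: 1 1 2 3 5 7 11 15 22 30 42 56 77 101 134. r_13(14) = 134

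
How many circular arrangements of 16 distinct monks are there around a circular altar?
Circular: fix one position, arrange the rest. (16-1)! = 1307674368000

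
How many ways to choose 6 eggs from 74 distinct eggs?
C(74,6) = 74!/(6!×68!) = 185250786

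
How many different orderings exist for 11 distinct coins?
11! = 39916800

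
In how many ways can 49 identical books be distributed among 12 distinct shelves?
C(49+12-1, 12-1) = C(60, 11) = 342700125300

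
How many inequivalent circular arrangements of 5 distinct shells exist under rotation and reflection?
(5-1)!/2 = 24/2 = 12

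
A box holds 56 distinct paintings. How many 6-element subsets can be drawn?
C(56,6) = 56!/(6!×50!) = 32468436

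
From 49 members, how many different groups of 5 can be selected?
C(49,5) = 49!/(5!×44!) = 1906884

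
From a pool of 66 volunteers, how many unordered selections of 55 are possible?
C(66,55) = 66!/(55!×11!) = 1074082795968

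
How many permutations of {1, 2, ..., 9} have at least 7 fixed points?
Exactly j fixed points: C(9,j)·!(9-j); sum over j ≥ 7 (derangement numbers via !m = (m-1)·(!(m-1) + !(m-2)): !0..!2 = 1, 0, 1). Σ_{j=7}^{9} C(9,j)·!(9-j) = C(9,7)·!2 + C(9,8)·!1 + C(9,9)·!0 = 36·1 + 9·0 + 1·1 = 37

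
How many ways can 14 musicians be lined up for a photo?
14! = 87178291200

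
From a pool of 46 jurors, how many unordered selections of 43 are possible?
C(46,43) = 46!/(43!×3!) = 15180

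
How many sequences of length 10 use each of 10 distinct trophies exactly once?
10! = 3628800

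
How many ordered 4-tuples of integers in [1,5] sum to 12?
Coefficient of x^12 in (x + x² + ... + x^5)^4. By inclusion-exclusion on dice exceeding 5: Σ_j (-1)^j C(4,j)·C(12-1-5j, 3) = C(4,0)·C(11,3) - C(4,1)·C(6,3) = 1·165 - 4·20 = 85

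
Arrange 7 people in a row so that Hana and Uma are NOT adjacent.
Total - adjacent = 7! - (7-1)!×2 = 5040 - 1440 = 3600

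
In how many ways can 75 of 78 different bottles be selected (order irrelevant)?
C(78,75) = 78!/(75!×3!) = 76076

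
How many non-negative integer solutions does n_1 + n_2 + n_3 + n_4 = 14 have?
C(14+4-1, 4-1) = C(17, 3) = 680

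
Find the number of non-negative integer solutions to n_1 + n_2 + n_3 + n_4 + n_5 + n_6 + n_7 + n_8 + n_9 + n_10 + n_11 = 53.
C(53+11-1, 11-1) = C(63, 10) = 127805525001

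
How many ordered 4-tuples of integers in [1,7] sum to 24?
Coefficient of x^24 in (x + x² + ... + x^7)^4. By inclusion-exclusion on dice exceeding 7: Σ_j (-1)^j C(4,j)·C(24-1-7j, 3) = C(4,0)·C(23,3) - C(4,1)·C(16,3) + C(4,2)·C(9,3) = 1·1771 - 4·560 + 6·84 = 35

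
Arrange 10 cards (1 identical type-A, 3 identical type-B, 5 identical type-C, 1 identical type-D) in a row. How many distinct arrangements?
10! / (1! × 3! × 5! × 1!) = 5040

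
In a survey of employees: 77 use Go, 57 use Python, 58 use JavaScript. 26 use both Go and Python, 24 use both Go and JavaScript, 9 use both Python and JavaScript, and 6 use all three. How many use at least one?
|A∪B∪C| = 77+57+58-26-24-9+6 = 139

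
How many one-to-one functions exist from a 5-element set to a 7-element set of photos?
P(7,5) = 7!/(7-5)! = 2520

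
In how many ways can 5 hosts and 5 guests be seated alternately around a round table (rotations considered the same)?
Fix one of the hosts: (5-1)! ways for the remaining hosts, × 5! ways for the guests = 24 × 120 = 2880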